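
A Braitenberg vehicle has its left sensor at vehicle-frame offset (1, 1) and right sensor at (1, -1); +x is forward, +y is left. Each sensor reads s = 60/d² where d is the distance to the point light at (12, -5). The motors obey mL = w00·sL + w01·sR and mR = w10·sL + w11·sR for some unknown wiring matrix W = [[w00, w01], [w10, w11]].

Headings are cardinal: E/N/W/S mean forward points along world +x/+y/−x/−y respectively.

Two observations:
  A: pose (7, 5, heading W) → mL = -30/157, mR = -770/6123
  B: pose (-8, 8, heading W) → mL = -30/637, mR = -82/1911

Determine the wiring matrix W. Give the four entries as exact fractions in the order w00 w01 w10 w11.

0 -1/2 1/2 -1

obs A: pose=(7,5,W) → sL=20/39, sR=60/157, mL=-30/157, mR=-770/6123
obs B: pose=(-8,8,W) → sL=4/39, sR=60/637, mL=-30/637, mR=-82/1911
sensor matrix S = [[20/39, 60/157], [4/39, 60/637]]; det S = 11840/1300117
solve [mL_A; mL_B] = S·[w00; w01] and [mR_A; mR_B] = S·[w10; w11]:
  w00 = 0, w01 = -1/2, w10 = 1/2, w11 = -1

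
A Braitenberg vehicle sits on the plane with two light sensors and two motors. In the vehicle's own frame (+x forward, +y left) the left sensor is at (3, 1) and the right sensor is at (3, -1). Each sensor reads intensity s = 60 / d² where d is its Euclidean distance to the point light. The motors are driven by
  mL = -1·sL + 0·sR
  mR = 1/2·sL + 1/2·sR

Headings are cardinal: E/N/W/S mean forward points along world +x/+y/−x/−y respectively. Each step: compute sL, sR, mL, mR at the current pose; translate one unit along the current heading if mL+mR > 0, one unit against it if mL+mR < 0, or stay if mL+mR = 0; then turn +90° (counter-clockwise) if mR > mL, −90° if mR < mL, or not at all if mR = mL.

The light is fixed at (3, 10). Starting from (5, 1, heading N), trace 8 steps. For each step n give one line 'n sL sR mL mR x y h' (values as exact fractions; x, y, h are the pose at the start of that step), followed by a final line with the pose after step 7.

n=0: pose=(5,1,N); sL=60/37, sR=4/3; mL=-60/37, mR=164/111; mL+mR=-16/111 → advance -1; mR−mL=344/111 → turn +1·90°
n=1: pose=(5,0,W); sL=30/61, sR=30/41; mL=-30/61, mR=1530/2501; mL+mR=300/2501 → advance +1; mR−mL=2760/2501 → turn +1·90°
n=2: pose=(4,0,S); sL=60/173, sR=60/169; mL=-60/173, mR=10260/29237; mL+mR=120/29237 → advance +1; mR−mL=20400/29237 → turn +1·90°
n=3: pose=(4,-1,E); sL=15/29, sR=3/8; mL=-15/29, mR=207/464; mL+mR=-33/464 → advance -1; mR−mL=447/464 → turn +1·90°
n=4: pose=(3,-1,N); sL=12/13, sR=12/13; mL=-12/13, mR=12/13; mL+mR=0 → advance +0; mR−mL=24/13 → turn +1·90°
n=5: pose=(3,-1,W); sL=20/51, sR=60/109; mL=-20/51, mR=2620/5559; mL+mR=440/5559 → advance +1; mR−mL=1600/1853 → turn +1·90°
n=6: pose=(2,-1,S); sL=15/49, sR=3/10; mL=-15/49, mR=297/980; mL+mR=-3/980 → advance -1; mR−mL=597/980 → turn +1·90°
n=7: pose=(2,0,E); sL=12/17, sR=12/25; mL=-12/17, mR=252/425; mL+mR=-48/425 → advance -1; mR−mL=552/425 → turn +1·90°

0 60/37 4/3 -60/37 164/111 5 1 N
1 30/61 30/41 -30/61 1530/2501 5 0 W
2 60/173 60/169 -60/173 10260/29237 4 0 S
3 15/29 3/8 -15/29 207/464 4 -1 E
4 12/13 12/13 -12/13 12/13 3 -1 N
5 20/51 60/109 -20/51 2620/5559 3 -1 W
6 15/49 3/10 -15/49 297/980 2 -1 S
7 12/17 12/25 -12/17 252/425 2 0 E
final 1 0 N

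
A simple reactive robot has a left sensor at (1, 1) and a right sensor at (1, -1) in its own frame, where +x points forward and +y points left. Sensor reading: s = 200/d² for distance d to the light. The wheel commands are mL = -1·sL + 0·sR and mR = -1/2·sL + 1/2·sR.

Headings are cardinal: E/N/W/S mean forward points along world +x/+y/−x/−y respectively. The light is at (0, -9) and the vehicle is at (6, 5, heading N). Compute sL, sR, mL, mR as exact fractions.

4/5 100/137 -4/5 -24/685

left sensor world pos  = (5, 6); dL² = 250
right sensor world pos = (7, 6); dR² = 274
sL = 200/250 = 4/5
sR = 200/274 = 100/137
mL = -1·sL + 0·sR = -4/5
mR = -1/2·sL + 1/2·sR = -24/685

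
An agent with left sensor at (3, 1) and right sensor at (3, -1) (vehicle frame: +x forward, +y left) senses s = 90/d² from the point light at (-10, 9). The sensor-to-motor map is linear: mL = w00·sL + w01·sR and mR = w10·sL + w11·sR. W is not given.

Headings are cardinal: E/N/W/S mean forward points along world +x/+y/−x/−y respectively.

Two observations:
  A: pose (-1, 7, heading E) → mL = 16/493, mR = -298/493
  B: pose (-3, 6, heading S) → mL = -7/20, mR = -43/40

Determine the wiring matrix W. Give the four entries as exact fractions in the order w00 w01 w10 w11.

1 -1 -1/2 -1/2

obs A: pose=(-1,7,E) → sL=18/29, sR=10/17, mL=16/493, mR=-298/493
obs B: pose=(-3,6,S) → sL=9/10, sR=5/4, mL=-7/20, mR=-43/40
sensor matrix S = [[18/29, 10/17], [9/10, 5/4]]; det S = 243/986
solve [mL_A; mL_B] = S·[w00; w01] and [mR_A; mR_B] = S·[w10; w11]:
  w00 = 1, w01 = -1, w10 = -1/2, w11 = -1/2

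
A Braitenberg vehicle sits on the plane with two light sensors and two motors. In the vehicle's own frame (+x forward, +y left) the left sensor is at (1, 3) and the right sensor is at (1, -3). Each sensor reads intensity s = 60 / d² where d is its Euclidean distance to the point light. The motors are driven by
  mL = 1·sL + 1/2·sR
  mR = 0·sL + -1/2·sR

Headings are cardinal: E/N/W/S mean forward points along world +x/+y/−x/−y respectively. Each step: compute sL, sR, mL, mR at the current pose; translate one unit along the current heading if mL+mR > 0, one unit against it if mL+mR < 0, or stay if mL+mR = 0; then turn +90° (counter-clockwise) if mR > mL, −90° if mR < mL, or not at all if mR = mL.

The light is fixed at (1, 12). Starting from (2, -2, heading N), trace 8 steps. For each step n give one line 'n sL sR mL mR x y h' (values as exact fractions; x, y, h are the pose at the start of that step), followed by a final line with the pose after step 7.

0 60/173 12/37 3258/6401 -6/37 2 -2 N
1 15/26 3/13 9/13 -3/26 2 -1 E
2 60/221 60/197 18450/43537 -30/197 3 -1 S
3 6/29 30/61 801/1769 -15/61 3 -2 W
4 60/173 12/37 3258/6401 -6/37 2 -2 N
5 15/26 3/13 9/13 -3/26 2 -1 E
6 60/221 60/197 18450/43537 -30/197 3 -1 S
7 6/29 30/61 801/1769 -15/61 3 -2 W
final 2 -2 N

n=0: pose=(2,-2,N); sL=60/173, sR=12/37; mL=3258/6401, mR=-6/37; mL+mR=60/173 → advance +1; mR−mL=-4296/6401 → turn -1·90°
n=1: pose=(2,-1,E); sL=15/26, sR=3/13; mL=9/13, mR=-3/26; mL+mR=15/26 → advance +1; mR−mL=-21/26 → turn -1·90°
n=2: pose=(3,-1,S); sL=60/221, sR=60/197; mL=18450/43537, mR=-30/197; mL+mR=60/221 → advance +1; mR−mL=-25080/43537 → turn -1·90°
n=3: pose=(3,-2,W); sL=6/29, sR=30/61; mL=801/1769, mR=-15/61; mL+mR=6/29 → advance +1; mR−mL=-1236/1769 → turn -1·90°
n=4: pose=(2,-2,N); sL=60/173, sR=12/37; mL=3258/6401, mR=-6/37; mL+mR=60/173 → advance +1; mR−mL=-4296/6401 → turn -1·90°
n=5: pose=(2,-1,E); sL=15/26, sR=3/13; mL=9/13, mR=-3/26; mL+mR=15/26 → advance +1; mR−mL=-21/26 → turn -1·90°
n=6: pose=(3,-1,S); sL=60/221, sR=60/197; mL=18450/43537, mR=-30/197; mL+mR=60/221 → advance +1; mR−mL=-25080/43537 → turn -1·90°
n=7: pose=(3,-2,W); sL=6/29, sR=30/61; mL=801/1769, mR=-15/61; mL+mR=6/29 → advance +1; mR−mL=-1236/1769 → turn -1·90°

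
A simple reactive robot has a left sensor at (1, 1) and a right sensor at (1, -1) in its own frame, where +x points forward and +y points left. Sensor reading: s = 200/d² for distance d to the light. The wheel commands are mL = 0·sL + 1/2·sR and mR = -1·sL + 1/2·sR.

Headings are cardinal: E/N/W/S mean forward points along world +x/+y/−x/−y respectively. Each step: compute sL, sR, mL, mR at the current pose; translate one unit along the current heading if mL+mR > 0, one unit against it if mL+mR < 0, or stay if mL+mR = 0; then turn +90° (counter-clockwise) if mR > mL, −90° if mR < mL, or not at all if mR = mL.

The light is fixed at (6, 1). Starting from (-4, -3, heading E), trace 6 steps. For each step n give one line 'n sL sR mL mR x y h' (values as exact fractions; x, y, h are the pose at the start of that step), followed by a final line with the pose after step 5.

0 20/9 100/53 50/53 -610/477 -4 -3 E
1 8/5 200/169 100/169 -852/845 -5 -3 S
2 5/4 50/37 25/37 -85/148 -5 -2 W
3 200/173 8/5 4/5 -308/865 -6 -2 N
4 100/61 20/13 10/13 -690/793 -6 -1 E
5 200/153 40/41 20/41 -5140/6273 -7 -1 S
final -7 0 W

n=0: pose=(-4,-3,E); sL=20/9, sR=100/53; mL=50/53, mR=-610/477; mL+mR=-160/477 → advance -1; mR−mL=-20/9 → turn -1·90°
n=1: pose=(-5,-3,S); sL=8/5, sR=200/169; mL=100/169, mR=-852/845; mL+mR=-352/845 → advance -1; mR−mL=-8/5 → turn -1·90°
n=2: pose=(-5,-2,W); sL=5/4, sR=50/37; mL=25/37, mR=-85/148; mL+mR=15/148 → advance +1; mR−mL=-5/4 → turn -1·90°
n=3: pose=(-6,-2,N); sL=200/173, sR=8/5; mL=4/5, mR=-308/865; mL+mR=384/865 → advance +1; mR−mL=-200/173 → turn -1·90°
n=4: pose=(-6,-1,E); sL=100/61, sR=20/13; mL=10/13, mR=-690/793; mL+mR=-80/793 → advance -1; mR−mL=-100/61 → turn -1·90°
n=5: pose=(-7,-1,S); sL=200/153, sR=40/41; mL=20/41, mR=-5140/6273; mL+mR=-2080/6273 → advance -1; mR−mL=-200/153 → turn -1·90°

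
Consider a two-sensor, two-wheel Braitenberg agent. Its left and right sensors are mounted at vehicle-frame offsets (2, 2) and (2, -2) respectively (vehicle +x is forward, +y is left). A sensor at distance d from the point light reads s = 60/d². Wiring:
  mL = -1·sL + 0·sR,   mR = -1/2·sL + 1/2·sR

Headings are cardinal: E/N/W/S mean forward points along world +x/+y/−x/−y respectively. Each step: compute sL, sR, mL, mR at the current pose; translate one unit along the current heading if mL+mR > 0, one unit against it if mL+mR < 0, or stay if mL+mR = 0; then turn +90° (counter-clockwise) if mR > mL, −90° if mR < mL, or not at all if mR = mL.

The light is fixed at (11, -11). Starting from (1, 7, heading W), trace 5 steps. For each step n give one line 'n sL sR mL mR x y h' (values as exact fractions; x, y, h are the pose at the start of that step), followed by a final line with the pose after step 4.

n=0: pose=(1,7,W); sL=3/20, sR=15/136; mL=-3/20, mR=-27/1360; mL+mR=-231/1360 → advance -1; mR−mL=177/1360 → turn +1·90°
n=1: pose=(2,7,S); sL=12/61, sR=60/377; mL=-12/61, mR=-432/22997; mL+mR=-4956/22997 → advance -1; mR−mL=4092/22997 → turn +1·90°
n=2: pose=(2,8,E); sL=6/49, sR=30/169; mL=-6/49, mR=228/8281; mL+mR=-786/8281 → advance -1; mR−mL=1242/8281 → turn +1·90°
n=3: pose=(1,8,N); sL=4/39, sR=12/101; mL=-4/39, mR=32/3939; mL+mR=-124/1313 → advance -1; mR−mL=436/3939 → turn +1·90°
n=4: pose=(1,7,W); sL=3/20, sR=15/136; mL=-3/20, mR=-27/1360; mL+mR=-231/1360 → advance -1; mR−mL=177/1360 → turn +1·90°

0 3/20 15/136 -3/20 -27/1360 1 7 W
1 12/61 60/377 -12/61 -432/22997 2 7 S
2 6/49 30/169 -6/49 228/8281 2 8 E
3 4/39 12/101 -4/39 32/3939 1 8 N
4 3/20 15/136 -3/20 -27/1360 1 7 W
final 2 7 S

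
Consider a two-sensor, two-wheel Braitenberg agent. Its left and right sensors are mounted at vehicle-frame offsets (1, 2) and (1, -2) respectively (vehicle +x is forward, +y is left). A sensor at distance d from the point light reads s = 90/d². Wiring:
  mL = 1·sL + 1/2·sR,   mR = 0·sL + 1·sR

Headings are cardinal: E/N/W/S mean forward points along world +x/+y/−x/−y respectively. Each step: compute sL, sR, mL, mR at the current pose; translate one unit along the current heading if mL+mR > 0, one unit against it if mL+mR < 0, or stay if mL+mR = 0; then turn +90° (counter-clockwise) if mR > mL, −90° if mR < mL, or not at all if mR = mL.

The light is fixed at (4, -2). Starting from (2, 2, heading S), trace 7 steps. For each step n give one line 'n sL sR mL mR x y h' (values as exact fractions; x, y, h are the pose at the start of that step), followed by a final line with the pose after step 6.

n=0: pose=(2,2,S); sL=10, sR=18/5; mL=59/5, mR=18/5; mL+mR=77/5 → advance +1; mR−mL=-41/5 → turn -1·90°
n=1: pose=(2,1,W); sL=9, sR=45/17; mL=351/34, mR=45/17; mL+mR=441/34 → advance +1; mR−mL=-261/34 → turn -1·90°
n=2: pose=(1,1,N); sL=90/41, sR=90/17; mL=3375/697, mR=90/17; mL+mR=7065/697 → advance +1; mR−mL=315/697 → turn +1·90°
n=3: pose=(1,2,W); sL=9/2, sR=45/26; mL=279/52, mR=45/26; mL+mR=369/52 → advance +1; mR−mL=-189/52 → turn -1·90°
n=4: pose=(0,2,N); sL=90/61, sR=90/29; mL=5355/1769, mR=90/29; mL+mR=10845/1769 → advance +1; mR−mL=135/1769 → turn +1·90°
n=5: pose=(0,3,W); sL=45/17, sR=45/37; mL=4095/1258, mR=45/37; mL+mR=5625/1258 → advance +1; mR−mL=-2565/1258 → turn -1·90°
n=6: pose=(-1,3,N); sL=18/17, sR=2; mL=35/17, mR=2; mL+mR=69/17 → advance +1; mR−mL=-1/17 → turn -1·90°

0 10 18/5 59/5 18/5 2 2 S
1 9 45/17 351/34 45/17 2 1 W
2 90/41 90/17 3375/697 90/17 1 1 N
3 9/2 45/26 279/52 45/26 1 2 W
4 90/61 90/29 5355/1769 90/29 0 2 N
5 45/17 45/37 4095/1258 45/37 0 3 W
6 18/17 2 35/17 2 -1 3 N
final -1 4 E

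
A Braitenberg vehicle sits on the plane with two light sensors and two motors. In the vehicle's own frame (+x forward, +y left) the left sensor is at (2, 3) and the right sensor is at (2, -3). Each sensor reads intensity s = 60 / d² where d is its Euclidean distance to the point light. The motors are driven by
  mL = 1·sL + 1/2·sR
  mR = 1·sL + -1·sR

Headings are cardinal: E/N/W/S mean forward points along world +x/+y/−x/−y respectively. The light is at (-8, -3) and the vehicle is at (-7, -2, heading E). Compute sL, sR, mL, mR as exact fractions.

left sensor world pos  = (-5, 1); dL² = 25
right sensor world pos = (-5, -5); dR² = 13
sL = 60/25 = 12/5
sR = 60/13 = 60/13
mL = 1·sL + 1/2·sR = 306/65
mR = 1·sL + -1·sR = -144/65

12/5 60/13 306/65 -144/65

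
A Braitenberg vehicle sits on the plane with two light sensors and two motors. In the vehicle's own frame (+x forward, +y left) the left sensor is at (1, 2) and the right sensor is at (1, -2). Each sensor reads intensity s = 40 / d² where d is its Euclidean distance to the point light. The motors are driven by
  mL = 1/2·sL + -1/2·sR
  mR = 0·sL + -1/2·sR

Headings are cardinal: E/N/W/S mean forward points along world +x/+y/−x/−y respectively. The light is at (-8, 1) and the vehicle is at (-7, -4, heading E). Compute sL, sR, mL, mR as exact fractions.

left sensor world pos  = (-6, -2); dL² = 13
right sensor world pos = (-6, -6); dR² = 53
sL = 40/13 = 40/13
sR = 40/53 = 40/53
mL = 1/2·sL + -1/2·sR = 800/689
mR = 0·sL + -1/2·sR = -20/53

40/13 40/53 800/689 -20/53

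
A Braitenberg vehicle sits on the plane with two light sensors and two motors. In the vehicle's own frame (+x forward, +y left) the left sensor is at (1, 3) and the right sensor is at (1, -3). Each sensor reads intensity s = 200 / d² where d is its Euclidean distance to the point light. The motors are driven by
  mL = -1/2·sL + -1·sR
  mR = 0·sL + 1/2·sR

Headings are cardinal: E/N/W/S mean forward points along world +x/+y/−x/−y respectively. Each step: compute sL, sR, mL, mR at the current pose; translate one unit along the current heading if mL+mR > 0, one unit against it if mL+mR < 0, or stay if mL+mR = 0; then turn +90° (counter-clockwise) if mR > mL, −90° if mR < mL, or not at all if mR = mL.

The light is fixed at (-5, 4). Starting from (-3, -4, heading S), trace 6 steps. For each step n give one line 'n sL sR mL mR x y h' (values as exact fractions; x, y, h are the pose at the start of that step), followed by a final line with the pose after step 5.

n=0: pose=(-3,-4,S); sL=100/53, sR=100/41; mL=-7350/2173, mR=50/41; mL+mR=-4700/2173 → advance -1; mR−mL=10000/2173 → turn +1·90°
n=1: pose=(-3,-3,E); sL=8, sR=200/109; mL=-636/109, mR=100/109; mL+mR=-536/109 → advance -1; mR−mL=736/109 → turn +1·90°
n=2: pose=(-4,-3,N); sL=5, sR=50/13; mL=-165/26, mR=25/13; mL+mR=-115/26 → advance -1; mR−mL=215/26 → turn +1·90°
n=3: pose=(-4,-4,W); sL=200/121, sR=8; mL=-1068/121, mR=4; mL+mR=-584/121 → advance -1; mR−mL=1552/121 → turn +1·90°
n=4: pose=(-3,-4,S); sL=100/53, sR=100/41; mL=-7350/2173, mR=50/41; mL+mR=-4700/2173 → advance -1; mR−mL=10000/2173 → turn +1·90°
n=5: pose=(-3,-3,E); sL=8, sR=200/109; mL=-636/109, mR=100/109; mL+mR=-536/109 → advance -1; mR−mL=736/109 → turn +1·90°

0 100/53 100/41 -7350/2173 50/41 -3 -4 S
1 8 200/109 -636/109 100/109 -3 -3 E
2 5 50/13 -165/26 25/13 -4 -3 N
3 200/121 8 -1068/121 4 -4 -4 W
4 100/53 100/41 -7350/2173 50/41 -3 -4 S
5 8 200/109 -636/109 100/109 -3 -3 E
final -4 -3 N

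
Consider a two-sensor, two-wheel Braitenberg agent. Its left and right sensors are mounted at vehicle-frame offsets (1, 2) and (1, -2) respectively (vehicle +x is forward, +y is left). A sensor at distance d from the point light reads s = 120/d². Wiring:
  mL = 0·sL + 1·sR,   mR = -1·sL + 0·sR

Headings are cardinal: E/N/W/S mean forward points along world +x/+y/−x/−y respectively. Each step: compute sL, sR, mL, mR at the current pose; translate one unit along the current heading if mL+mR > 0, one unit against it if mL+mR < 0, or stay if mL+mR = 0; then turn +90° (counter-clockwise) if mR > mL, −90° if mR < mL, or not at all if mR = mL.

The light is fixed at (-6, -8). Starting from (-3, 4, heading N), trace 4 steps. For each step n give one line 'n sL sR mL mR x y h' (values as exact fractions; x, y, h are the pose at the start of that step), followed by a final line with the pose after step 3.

0 12/17 60/97 60/97 -12/17 -3 4 N
1 24/37 120/97 120/97 -24/37 -3 3 E
2 15/17 15/13 15/13 -15/17 -2 3 S
3 120/73 40/51 40/51 -120/73 -2 2 W
final -1 2 N

n=0: pose=(-3,4,N); sL=12/17, sR=60/97; mL=60/97, mR=-12/17; mL+mR=-144/1649 → advance -1; mR−mL=-2184/1649 → turn -1·90°
n=1: pose=(-3,3,E); sL=24/37, sR=120/97; mL=120/97, mR=-24/37; mL+mR=2112/3589 → advance +1; mR−mL=-6768/3589 → turn -1·90°
n=2: pose=(-2,3,S); sL=15/17, sR=15/13; mL=15/13, mR=-15/17; mL+mR=60/221 → advance +1; mR−mL=-450/221 → turn -1·90°
n=3: pose=(-2,2,W); sL=120/73, sR=40/51; mL=40/51, mR=-120/73; mL+mR=-3200/3723 → advance -1; mR−mL=-9040/3723 → turn -1·90°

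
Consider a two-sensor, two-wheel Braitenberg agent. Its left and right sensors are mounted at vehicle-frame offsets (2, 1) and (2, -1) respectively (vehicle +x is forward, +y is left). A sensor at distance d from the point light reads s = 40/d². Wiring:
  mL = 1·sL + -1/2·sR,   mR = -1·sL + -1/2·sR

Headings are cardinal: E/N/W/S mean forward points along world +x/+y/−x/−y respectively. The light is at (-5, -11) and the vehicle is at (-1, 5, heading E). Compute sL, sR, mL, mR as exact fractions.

8/65 40/261 788/16965 -3388/16965

left sensor world pos  = (1, 6); dL² = 325
right sensor world pos = (1, 4); dR² = 261
sL = 40/325 = 8/65
sR = 40/261 = 40/261
mL = 1·sL + -1/2·sR = 788/16965
mR = -1·sL + -1/2·sR = -3388/16965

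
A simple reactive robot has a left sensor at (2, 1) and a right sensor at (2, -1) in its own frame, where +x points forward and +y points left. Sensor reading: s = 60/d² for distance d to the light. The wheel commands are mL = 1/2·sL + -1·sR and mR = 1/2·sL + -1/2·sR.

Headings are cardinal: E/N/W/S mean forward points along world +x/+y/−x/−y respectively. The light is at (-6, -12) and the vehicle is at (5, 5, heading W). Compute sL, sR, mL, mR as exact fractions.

left sensor world pos  = (3, 4); dL² = 337
right sensor world pos = (3, 6); dR² = 405
sL = 60/337 = 60/337
sR = 60/405 = 4/27
mL = 1/2·sL + -1·sR = -538/9099
mR = 1/2·sL + -1/2·sR = 136/9099

60/337 4/27 -538/9099 136/9099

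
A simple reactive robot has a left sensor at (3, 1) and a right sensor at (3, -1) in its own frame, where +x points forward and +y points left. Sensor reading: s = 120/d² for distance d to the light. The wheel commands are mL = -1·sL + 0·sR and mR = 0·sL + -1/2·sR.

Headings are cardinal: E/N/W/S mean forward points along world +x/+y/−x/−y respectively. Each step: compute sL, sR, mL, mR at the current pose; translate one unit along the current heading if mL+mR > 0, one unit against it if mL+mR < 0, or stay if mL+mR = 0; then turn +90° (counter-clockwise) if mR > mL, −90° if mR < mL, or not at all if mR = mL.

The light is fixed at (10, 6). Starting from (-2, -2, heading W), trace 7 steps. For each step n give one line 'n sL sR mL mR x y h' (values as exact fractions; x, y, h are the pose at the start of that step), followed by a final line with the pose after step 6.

0 20/51 60/137 -20/51 -30/137 -2 -2 W
1 120/221 24/53 -120/221 -12/53 -1 -2 S
2 6/5 15/16 -6/5 -15/32 -1 -1 E
3 24/37 120/137 -24/37 -60/137 -2 -1 N
4 20/51 60/137 -20/51 -30/137 -2 -2 W
5 120/221 24/53 -120/221 -12/53 -1 -2 S
6 6/5 15/16 -6/5 -15/32 -1 -1 E
final -2 -1 N

n=0: pose=(-2,-2,W); sL=20/51, sR=60/137; mL=-20/51, mR=-30/137; mL+mR=-4270/6987 → advance -1; mR−mL=1210/6987 → turn +1·90°
n=1: pose=(-1,-2,S); sL=120/221, sR=24/53; mL=-120/221, mR=-12/53; mL+mR=-9012/11713 → advance -1; mR−mL=3708/11713 → turn +1·90°
n=2: pose=(-1,-1,E); sL=6/5, sR=15/16; mL=-6/5, mR=-15/32; mL+mR=-267/160 → advance -1; mR−mL=117/160 → turn +1·90°
n=3: pose=(-2,-1,N); sL=24/37, sR=120/137; mL=-24/37, mR=-60/137; mL+mR=-5508/5069 → advance -1; mR−mL=1068/5069 → turn +1·90°
n=4: pose=(-2,-2,W); sL=20/51, sR=60/137; mL=-20/51, mR=-30/137; mL+mR=-4270/6987 → advance -1; mR−mL=1210/6987 → turn +1·90°
n=5: pose=(-1,-2,S); sL=120/221, sR=24/53; mL=-120/221, mR=-12/53; mL+mR=-9012/11713 → advance -1; mR−mL=3708/11713 → turn +1·90°
n=6: pose=(-1,-1,E); sL=6/5, sR=15/16; mL=-6/5, mR=-15/32; mL+mR=-267/160 → advance -1; mR−mL=117/160 → turn +1·90°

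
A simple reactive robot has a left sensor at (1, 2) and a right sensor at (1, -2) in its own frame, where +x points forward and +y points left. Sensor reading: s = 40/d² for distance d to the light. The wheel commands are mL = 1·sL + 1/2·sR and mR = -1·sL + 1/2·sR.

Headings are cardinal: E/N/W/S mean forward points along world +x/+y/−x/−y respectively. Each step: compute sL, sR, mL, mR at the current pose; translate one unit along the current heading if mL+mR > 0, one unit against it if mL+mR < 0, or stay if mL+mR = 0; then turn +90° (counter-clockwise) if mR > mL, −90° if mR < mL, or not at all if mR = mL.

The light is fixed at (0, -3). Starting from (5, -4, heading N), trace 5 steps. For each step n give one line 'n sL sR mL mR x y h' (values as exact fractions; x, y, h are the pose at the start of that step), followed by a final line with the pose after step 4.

0 40/9 40/49 2140/441 -1780/441 5 -4 N
1 1 1 3/2 -1/2 5 -3 E
2 8/13 40/17 396/221 124/221 6 -3 S
3 20/17 20/13 430/221 -90/221 6 -4 W
4 40/9 40/49 2140/441 -1780/441 5 -4 N
final 5 -3 E

n=0: pose=(5,-4,N); sL=40/9, sR=40/49; mL=2140/441, mR=-1780/441; mL+mR=40/49 → advance +1; mR−mL=-80/9 → turn -1·90°
n=1: pose=(5,-3,E); sL=1, sR=1; mL=3/2, mR=-1/2; mL+mR=1 → advance +1; mR−mL=-2 → turn -1·90°
n=2: pose=(6,-3,S); sL=8/13, sR=40/17; mL=396/221, mR=124/221; mL+mR=40/17 → advance +1; mR−mL=-16/13 → turn -1·90°
n=3: pose=(6,-4,W); sL=20/17, sR=20/13; mL=430/221, mR=-90/221; mL+mR=20/13 → advance +1; mR−mL=-40/17 → turn -1·90°
n=4: pose=(5,-4,N); sL=40/9, sR=40/49; mL=2140/441, mR=-1780/441; mL+mR=40/49 → advance +1; mR−mL=-80/9 → turn -1·90°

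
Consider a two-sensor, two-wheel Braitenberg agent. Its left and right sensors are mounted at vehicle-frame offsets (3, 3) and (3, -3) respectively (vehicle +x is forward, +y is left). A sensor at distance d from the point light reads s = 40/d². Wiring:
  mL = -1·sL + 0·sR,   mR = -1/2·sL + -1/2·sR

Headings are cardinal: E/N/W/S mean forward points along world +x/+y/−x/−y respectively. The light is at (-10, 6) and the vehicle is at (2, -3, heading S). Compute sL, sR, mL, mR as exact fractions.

40/369 8/45 -40/369 -88/615

left sensor world pos  = (5, -6); dL² = 369
right sensor world pos = (-1, -6); dR² = 225
sL = 40/369 = 40/369
sR = 40/225 = 8/45
mL = -1·sL + 0·sR = -40/369
mR = -1/2·sL + -1/2·sR = -88/615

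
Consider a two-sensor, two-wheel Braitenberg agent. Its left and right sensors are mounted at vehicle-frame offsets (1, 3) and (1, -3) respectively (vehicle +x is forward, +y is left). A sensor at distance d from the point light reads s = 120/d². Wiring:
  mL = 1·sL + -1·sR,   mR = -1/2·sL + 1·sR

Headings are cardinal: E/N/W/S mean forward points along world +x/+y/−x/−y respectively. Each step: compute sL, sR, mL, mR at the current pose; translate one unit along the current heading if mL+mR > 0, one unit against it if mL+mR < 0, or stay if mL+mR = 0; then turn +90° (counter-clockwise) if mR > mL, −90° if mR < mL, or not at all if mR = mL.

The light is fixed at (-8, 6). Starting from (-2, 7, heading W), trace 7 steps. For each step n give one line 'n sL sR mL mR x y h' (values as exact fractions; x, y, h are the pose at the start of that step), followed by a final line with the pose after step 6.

0 120/29 120/41 1440/1189 1020/1189 -2 7 W
1 15 30/17 225/17 -195/34 -3 7 N
2 120/61 120/37 -2880/2257 5100/2257 -3 8 E
3 20/3 4/3 16/3 -2 -2 8 N
4 24/17 120/49 -864/833 1452/833 -2 9 E
5 15/4 30/29 315/116 -195/232 -1 9 N
6 120/113 24/13 -1152/1469 1932/1469 -1 10 E
final 0 10 N

n=0: pose=(-2,7,W); sL=120/29, sR=120/41; mL=1440/1189, mR=1020/1189; mL+mR=60/29 → advance +1; mR−mL=-420/1189 → turn -1·90°
n=1: pose=(-3,7,N); sL=15, sR=30/17; mL=225/17, mR=-195/34; mL+mR=15/2 → advance +1; mR−mL=-645/34 → turn -1·90°
n=2: pose=(-3,8,E); sL=120/61, sR=120/37; mL=-2880/2257, mR=5100/2257; mL+mR=60/61 → advance +1; mR−mL=7980/2257 → turn +1·90°
n=3: pose=(-2,8,N); sL=20/3, sR=4/3; mL=16/3, mR=-2; mL+mR=10/3 → advance +1; mR−mL=-22/3 → turn -1·90°
n=4: pose=(-2,9,E); sL=24/17, sR=120/49; mL=-864/833, mR=1452/833; mL+mR=12/17 → advance +1; mR−mL=2316/833 → turn +1·90°
n=5: pose=(-1,9,N); sL=15/4, sR=30/29; mL=315/116, mR=-195/232; mL+mR=15/8 → advance +1; mR−mL=-825/232 → turn -1·90°
n=6: pose=(-1,10,E); sL=120/113, sR=24/13; mL=-1152/1469, mR=1932/1469; mL+mR=60/113 → advance +1; mR−mL=3084/1469 → turn +1·90°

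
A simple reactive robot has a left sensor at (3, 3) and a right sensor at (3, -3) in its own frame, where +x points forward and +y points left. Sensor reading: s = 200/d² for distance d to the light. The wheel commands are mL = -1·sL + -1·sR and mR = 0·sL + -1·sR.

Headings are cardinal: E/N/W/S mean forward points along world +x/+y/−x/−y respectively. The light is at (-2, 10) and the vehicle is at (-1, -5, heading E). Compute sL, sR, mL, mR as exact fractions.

5/4 10/17 -125/68 -10/17

left sensor world pos  = (2, -2); dL² = 160
right sensor world pos = (2, -8); dR² = 340
sL = 200/160 = 5/4
sR = 200/340 = 10/17
mL = -1·sL + -1·sR = -125/68
mR = 0·sL + -1·sR = -10/17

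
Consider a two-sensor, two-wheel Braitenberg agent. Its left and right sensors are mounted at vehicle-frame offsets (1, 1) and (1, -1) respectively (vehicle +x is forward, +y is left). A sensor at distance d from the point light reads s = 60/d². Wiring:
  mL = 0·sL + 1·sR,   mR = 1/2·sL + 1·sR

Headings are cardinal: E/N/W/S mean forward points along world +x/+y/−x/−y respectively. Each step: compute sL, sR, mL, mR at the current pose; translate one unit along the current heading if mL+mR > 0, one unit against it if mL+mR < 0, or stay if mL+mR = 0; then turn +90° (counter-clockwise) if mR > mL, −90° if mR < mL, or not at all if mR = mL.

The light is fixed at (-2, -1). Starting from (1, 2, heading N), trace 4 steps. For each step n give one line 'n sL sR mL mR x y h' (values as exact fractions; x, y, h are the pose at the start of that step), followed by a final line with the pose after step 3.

n=0: pose=(1,2,N); sL=3, sR=15/8; mL=15/8, mR=27/8; mL+mR=21/4 → advance +1; mR−mL=3/2 → turn +1·90°
n=1: pose=(1,3,W); sL=60/13, sR=60/29; mL=60/29, mR=1650/377; mL+mR=2430/377 → advance +1; mR−mL=30/13 → turn +1·90°
n=2: pose=(0,3,S); sL=10/3, sR=6; mL=6, mR=23/3; mL+mR=41/3 → advance +1; mR−mL=5/3 → turn +1·90°
n=3: pose=(0,2,E); sL=12/5, sR=60/13; mL=60/13, mR=378/65; mL+mR=678/65 → advance +1; mR−mL=6/5 → turn +1·90°

0 3 15/8 15/8 27/8 1 2 N
1 60/13 60/29 60/29 1650/377 1 3 W
2 10/3 6 6 23/3 0 3 S
3 12/5 60/13 60/13 378/65 0 2 E
final 1 2 N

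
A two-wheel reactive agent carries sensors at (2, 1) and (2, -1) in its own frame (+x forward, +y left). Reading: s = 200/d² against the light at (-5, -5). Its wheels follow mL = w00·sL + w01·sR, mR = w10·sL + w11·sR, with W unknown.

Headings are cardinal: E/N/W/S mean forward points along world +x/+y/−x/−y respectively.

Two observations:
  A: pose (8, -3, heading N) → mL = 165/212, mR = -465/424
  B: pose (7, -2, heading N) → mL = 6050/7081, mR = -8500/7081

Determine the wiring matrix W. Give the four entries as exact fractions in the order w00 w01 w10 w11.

1 -1/2 -1/2 -1/2

obs A: pose=(8,-3,N) → sL=5/4, sR=50/53, mL=165/212, mR=-465/424
obs B: pose=(7,-2,N) → sL=100/73, sR=100/97, mL=6050/7081, mR=-8500/7081
sensor matrix S = [[5/4, 50/53], [100/73, 100/97]]; det S = -1375/375293
solve [mL_A; mL_B] = S·[w00; w01] and [mR_A; mR_B] = S·[w10; w11]:
  w00 = 1, w01 = -1/2, w10 = -1/2, w11 = -1/2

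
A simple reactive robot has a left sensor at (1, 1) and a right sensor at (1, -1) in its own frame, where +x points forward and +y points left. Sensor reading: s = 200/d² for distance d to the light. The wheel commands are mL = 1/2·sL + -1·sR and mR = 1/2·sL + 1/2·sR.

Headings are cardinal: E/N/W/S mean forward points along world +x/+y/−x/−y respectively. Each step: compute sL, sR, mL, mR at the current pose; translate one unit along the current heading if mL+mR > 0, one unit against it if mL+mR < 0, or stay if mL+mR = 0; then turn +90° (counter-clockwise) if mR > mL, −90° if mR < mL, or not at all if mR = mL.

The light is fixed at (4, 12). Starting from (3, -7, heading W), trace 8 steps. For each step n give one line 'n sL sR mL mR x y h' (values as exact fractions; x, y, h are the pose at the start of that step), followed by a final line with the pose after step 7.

n=0: pose=(3,-7,W); sL=50/101, sR=25/41; mL=-1500/4141, mR=4575/8282; mL+mR=1575/8282 → advance +1; mR−mL=75/82 → turn +1·90°
n=1: pose=(2,-7,S); sL=200/401, sR=200/409; mL=-39300/164009, mR=81000/164009; mL+mR=41700/164009 → advance +1; mR−mL=300/409 → turn +1·90°
n=2: pose=(2,-8,E); sL=100/181, sR=100/221; mL=-7050/40001, mR=20100/40001; mL+mR=13050/40001 → advance +1; mR−mL=150/221 → turn +1·90°
n=3: pose=(3,-8,N); sL=40/73, sR=200/361; mL=-7380/26353, mR=14520/26353; mL+mR=7140/26353 → advance +1; mR−mL=300/361 → turn +1·90°
n=4: pose=(3,-7,W); sL=50/101, sR=25/41; mL=-1500/4141, mR=4575/8282; mL+mR=1575/8282 → advance +1; mR−mL=75/82 → turn +1·90°
n=5: pose=(2,-7,S); sL=200/401, sR=200/409; mL=-39300/164009, mR=81000/164009; mL+mR=41700/164009 → advance +1; mR−mL=300/409 → turn +1·90°
n=6: pose=(2,-8,E); sL=100/181, sR=100/221; mL=-7050/40001, mR=20100/40001; mL+mR=13050/40001 → advance +1; mR−mL=150/221 → turn +1·90°
n=7: pose=(3,-8,N); sL=40/73, sR=200/361; mL=-7380/26353, mR=14520/26353; mL+mR=7140/26353 → advance +1; mR−mL=300/361 → turn +1·90°

0 50/101 25/41 -1500/4141 4575/8282 3 -7 W
1 200/401 200/409 -39300/164009 81000/164009 2 -7 S
2 100/181 100/221 -7050/40001 20100/40001 2 -8 E
3 40/73 200/361 -7380/26353 14520/26353 3 -8 N
4 50/101 25/41 -1500/4141 4575/8282 3 -7 W
5 200/401 200/409 -39300/164009 81000/164009 2 -7 S
6 100/181 100/221 -7050/40001 20100/40001 2 -8 E
7 40/73 200/361 -7380/26353 14520/26353 3 -8 N
final 3 -7 W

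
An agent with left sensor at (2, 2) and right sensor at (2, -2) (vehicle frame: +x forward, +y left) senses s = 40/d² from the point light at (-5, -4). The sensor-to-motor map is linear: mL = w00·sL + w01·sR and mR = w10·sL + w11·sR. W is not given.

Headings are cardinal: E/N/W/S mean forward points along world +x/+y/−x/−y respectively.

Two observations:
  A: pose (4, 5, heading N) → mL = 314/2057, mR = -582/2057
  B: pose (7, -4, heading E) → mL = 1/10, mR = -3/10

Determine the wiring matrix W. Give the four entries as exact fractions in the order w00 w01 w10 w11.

obs A: pose=(4,5,N) → sL=4/17, sR=20/121, mL=314/2057, mR=-582/2057
obs B: pose=(7,-4,E) → sL=1/5, sR=1/5, mL=1/10, mR=-3/10
sensor matrix S = [[4/17, 20/121], [1/5, 1/5]]; det S = 144/10285
solve [mL_A; mL_B] = S·[w00; w01] and [mR_A; mR_B] = S·[w10; w11]:
  w00 = 1, w01 = -1/2, w10 = -1/2, w11 = -1

1 -1/2 -1/2 -1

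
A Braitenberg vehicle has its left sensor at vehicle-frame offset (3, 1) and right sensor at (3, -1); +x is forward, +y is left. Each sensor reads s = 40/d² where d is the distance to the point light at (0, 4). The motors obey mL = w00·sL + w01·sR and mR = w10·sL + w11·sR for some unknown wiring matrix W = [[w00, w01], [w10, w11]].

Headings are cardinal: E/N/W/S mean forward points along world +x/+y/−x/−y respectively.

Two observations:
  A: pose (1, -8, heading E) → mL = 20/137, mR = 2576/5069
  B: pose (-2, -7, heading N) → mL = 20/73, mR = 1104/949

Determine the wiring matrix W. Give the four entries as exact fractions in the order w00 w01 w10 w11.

1/2 0 1 1

obs A: pose=(1,-8,E) → sL=40/137, sR=8/37, mL=20/137, mR=2576/5069
obs B: pose=(-2,-7,N) → sL=40/73, sR=8/13, mL=20/73, mR=1104/949
sensor matrix S = [[40/137, 8/37], [40/73, 8/13]]; det S = 294400/4810481
solve [mL_A; mL_B] = S·[w00; w01] and [mR_A; mR_B] = S·[w10; w11]:
  w00 = 1/2, w01 = 0, w10 = 1, w11 = 1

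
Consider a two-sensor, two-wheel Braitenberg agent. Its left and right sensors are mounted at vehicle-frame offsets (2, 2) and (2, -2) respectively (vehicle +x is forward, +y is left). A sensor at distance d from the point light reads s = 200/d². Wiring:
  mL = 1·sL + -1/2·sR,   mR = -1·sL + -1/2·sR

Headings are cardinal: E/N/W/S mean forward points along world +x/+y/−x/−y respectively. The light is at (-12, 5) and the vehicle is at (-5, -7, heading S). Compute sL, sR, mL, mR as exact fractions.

left sensor world pos  = (-3, -9); dL² = 277
right sensor world pos = (-7, -9); dR² = 221
sL = 200/277 = 200/277
sR = 200/221 = 200/221
mL = 1·sL + -1/2·sR = 16500/61217
mR = -1·sL + -1/2·sR = -71900/61217

200/277 200/221 16500/61217 -71900/61217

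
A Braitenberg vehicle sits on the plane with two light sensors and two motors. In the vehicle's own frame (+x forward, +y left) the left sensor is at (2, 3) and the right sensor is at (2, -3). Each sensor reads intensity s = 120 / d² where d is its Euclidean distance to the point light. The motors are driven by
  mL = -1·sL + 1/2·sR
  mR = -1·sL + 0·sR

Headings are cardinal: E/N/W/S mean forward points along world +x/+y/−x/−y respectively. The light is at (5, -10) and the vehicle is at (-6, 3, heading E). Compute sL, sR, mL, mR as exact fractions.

left sensor world pos  = (-4, 6); dL² = 337
right sensor world pos = (-4, 0); dR² = 181
sL = 120/337 = 120/337
sR = 120/181 = 120/181
mL = -1·sL + 1/2·sR = -1500/60997
mR = -1·sL + 0·sR = -120/337

120/337 120/181 -1500/60997 -120/337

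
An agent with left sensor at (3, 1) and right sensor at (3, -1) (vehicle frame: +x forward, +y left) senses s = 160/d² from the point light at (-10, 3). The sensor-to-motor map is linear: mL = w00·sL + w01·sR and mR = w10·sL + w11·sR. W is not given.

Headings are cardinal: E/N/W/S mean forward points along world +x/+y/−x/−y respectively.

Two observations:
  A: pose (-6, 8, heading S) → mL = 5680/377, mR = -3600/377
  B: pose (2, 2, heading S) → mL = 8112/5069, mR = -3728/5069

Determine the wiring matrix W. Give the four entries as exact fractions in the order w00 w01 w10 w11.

obs A: pose=(-6,8,S) → sL=160/29, sR=160/13, mL=5680/377, mR=-3600/377
obs B: pose=(2,2,S) → sL=32/37, sR=160/137, mL=8112/5069, mR=-3728/5069
sensor matrix S = [[160/29, 160/13], [32/37, 160/137]]; det S = -8028160/1911013
solve [mL_A; mL_B] = S·[w00; w01] and [mR_A; mR_B] = S·[w10; w11]:
  w00 = 1/2, w01 = 1, w10 = 1/2, w11 = -1

1/2 1 1/2 -1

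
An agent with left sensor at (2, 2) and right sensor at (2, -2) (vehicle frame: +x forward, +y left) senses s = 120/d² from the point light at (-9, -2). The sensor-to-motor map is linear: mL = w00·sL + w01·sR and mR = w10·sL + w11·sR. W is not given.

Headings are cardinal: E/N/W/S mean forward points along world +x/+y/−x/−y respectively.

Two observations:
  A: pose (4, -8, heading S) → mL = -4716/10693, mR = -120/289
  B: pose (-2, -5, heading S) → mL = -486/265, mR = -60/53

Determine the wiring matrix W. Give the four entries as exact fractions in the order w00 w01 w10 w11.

1/2 -1 -1 0

obs A: pose=(4,-8,S) → sL=120/289, sR=24/37, mL=-4716/10693, mR=-120/289
obs B: pose=(-2,-5,S) → sL=60/53, sR=12/5, mL=-486/265, mR=-60/53
sensor matrix S = [[120/289, 24/37], [60/53, 12/5]]; det S = 148608/566729
solve [mL_A; mL_B] = S·[w00; w01] and [mR_A; mR_B] = S·[w10; w11]:
  w00 = 1/2, w01 = -1, w10 = -1, w11 = 0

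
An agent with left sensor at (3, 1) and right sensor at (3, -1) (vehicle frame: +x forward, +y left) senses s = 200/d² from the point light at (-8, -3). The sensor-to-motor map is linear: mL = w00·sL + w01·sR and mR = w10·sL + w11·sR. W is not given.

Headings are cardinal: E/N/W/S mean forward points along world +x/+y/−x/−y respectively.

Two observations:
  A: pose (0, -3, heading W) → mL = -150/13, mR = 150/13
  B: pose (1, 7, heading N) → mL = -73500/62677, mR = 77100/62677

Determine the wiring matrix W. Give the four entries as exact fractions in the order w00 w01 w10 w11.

-1/2 -1 1 1/2

obs A: pose=(0,-3,W) → sL=100/13, sR=100/13, mL=-150/13, mR=150/13
obs B: pose=(1,7,N) → sL=200/233, sR=200/269, mL=-73500/62677, mR=77100/62677
sensor matrix S = [[100/13, 100/13], [200/233, 200/269]]; det S = -720000/814801
solve [mL_A; mL_B] = S·[w00; w01] and [mR_A; mR_B] = S·[w10; w11]:
  w00 = -1/2, w01 = -1, w10 = 1, w11 = 1/2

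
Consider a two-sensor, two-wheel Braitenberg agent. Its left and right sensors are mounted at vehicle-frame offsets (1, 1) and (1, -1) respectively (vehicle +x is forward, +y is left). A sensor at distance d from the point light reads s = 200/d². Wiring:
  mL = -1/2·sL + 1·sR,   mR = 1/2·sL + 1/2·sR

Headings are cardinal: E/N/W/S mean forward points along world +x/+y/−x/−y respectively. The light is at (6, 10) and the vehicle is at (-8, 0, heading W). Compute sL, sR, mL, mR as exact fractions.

left sensor world pos  = (-9, -1); dL² = 346
right sensor world pos = (-9, 1); dR² = 306
sL = 200/346 = 100/173
sR = 200/306 = 100/153
mL = -1/2·sL + 1·sR = 9650/26469
mR = 1/2·sL + 1/2·sR = 16300/26469

100/173 100/153 9650/26469 16300/26469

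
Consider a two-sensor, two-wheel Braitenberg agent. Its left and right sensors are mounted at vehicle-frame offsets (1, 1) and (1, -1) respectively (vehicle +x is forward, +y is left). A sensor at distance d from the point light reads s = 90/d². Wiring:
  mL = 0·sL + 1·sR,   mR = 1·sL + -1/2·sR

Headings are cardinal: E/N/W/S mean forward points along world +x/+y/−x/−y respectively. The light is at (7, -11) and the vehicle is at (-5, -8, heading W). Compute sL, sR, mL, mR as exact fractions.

left sensor world pos  = (-6, -9); dL² = 173
right sensor world pos = (-6, -7); dR² = 185
sL = 90/173 = 90/173
sR = 90/185 = 18/37
mL = 0·sL + 1·sR = 18/37
mR = 1·sL + -1/2·sR = 1773/6401

90/173 18/37 18/37 1773/6401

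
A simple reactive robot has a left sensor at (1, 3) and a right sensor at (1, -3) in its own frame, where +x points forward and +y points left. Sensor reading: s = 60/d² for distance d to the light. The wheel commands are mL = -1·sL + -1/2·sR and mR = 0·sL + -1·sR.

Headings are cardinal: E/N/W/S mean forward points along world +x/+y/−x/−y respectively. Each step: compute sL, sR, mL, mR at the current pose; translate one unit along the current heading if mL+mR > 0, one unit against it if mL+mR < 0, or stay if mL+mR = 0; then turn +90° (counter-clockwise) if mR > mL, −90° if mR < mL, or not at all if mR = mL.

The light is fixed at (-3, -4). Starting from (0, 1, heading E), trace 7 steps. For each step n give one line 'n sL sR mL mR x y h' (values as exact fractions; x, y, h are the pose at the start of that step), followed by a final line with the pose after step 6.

0 3/4 3 -9/4 -3 0 1 E
1 60/41 60/17 -2250/697 -60/17 -1 1 S
2 6 30/41 -261/41 -30/41 -1 2 W
3 60/61 12/5 -666/305 -12/5 0 2 S
4 3 15/26 -171/52 -15/26 0 3 W
5 12/17 60/37 -954/629 -60/37 1 3 S
6 30/17 6/13 -441/221 -6/13 1 4 W
final 2 4 S

n=0: pose=(0,1,E); sL=3/4, sR=3; mL=-9/4, mR=-3; mL+mR=-21/4 → advance -1; mR−mL=-3/4 → turn -1·90°
n=1: pose=(-1,1,S); sL=60/41, sR=60/17; mL=-2250/697, mR=-60/17; mL+mR=-4710/697 → advance -1; mR−mL=-210/697 → turn -1·90°
n=2: pose=(-1,2,W); sL=6, sR=30/41; mL=-261/41, mR=-30/41; mL+mR=-291/41 → advance -1; mR−mL=231/41 → turn +1·90°
n=3: pose=(0,2,S); sL=60/61, sR=12/5; mL=-666/305, mR=-12/5; mL+mR=-1398/305 → advance -1; mR−mL=-66/305 → turn -1·90°
n=4: pose=(0,3,W); sL=3, sR=15/26; mL=-171/52, mR=-15/26; mL+mR=-201/52 → advance -1; mR−mL=141/52 → turn +1·90°
n=5: pose=(1,3,S); sL=12/17, sR=60/37; mL=-954/629, mR=-60/37; mL+mR=-1974/629 → advance -1; mR−mL=-66/629 → turn -1·90°
n=6: pose=(1,4,W); sL=30/17, sR=6/13; mL=-441/221, mR=-6/13; mL+mR=-543/221 → advance -1; mR−mL=339/221 → turn +1·90°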